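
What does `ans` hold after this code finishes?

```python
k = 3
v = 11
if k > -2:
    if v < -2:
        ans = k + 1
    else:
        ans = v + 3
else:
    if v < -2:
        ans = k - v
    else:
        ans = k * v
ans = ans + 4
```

18

k=3, v=11
k > -2 is True; v < -2 is False
→ ans = v + 3 = 14
ans = 14+4 = 18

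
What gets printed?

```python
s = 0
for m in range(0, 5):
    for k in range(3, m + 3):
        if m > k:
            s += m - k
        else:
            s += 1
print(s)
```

m=1,k=3: not 1>3, s = 0+1 = 1
m=2,k=3: not 2>3, s = 1+1 = 2
m=2,k=4: not 2>4, s = 2+1 = 3
m=3,k=3: not 3>3, s = 3+1 = 4
m=3,k=4: not 3>4, s = 4+1 = 5
m=3,k=5: not 3>5, s = 5+1 = 6
m=4,k=3: 4>3, s = 6+1 = 7
m=4,k=4: not 4>4, s = 7+1 = 8
m=4,k=5: not 4>5, s = 8+1 = 9
m=4,k=6: not 4>6, s = 9+1 = 10

10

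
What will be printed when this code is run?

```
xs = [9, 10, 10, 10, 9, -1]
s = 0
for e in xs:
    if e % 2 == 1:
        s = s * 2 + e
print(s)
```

53

e=9: odd, s = 0*2+9 = 9
e=10: not odd
e=10: not odd
e=10: not odd
e=9: odd, s = 9*2+9 = 27
e=-1: odd, s = 27*2+(-1) = 53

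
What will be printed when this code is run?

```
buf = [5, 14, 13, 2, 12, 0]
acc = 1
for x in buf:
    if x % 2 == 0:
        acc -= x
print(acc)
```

x=5: not even
x=14: even, acc = 1-14 = -13
x=13: not even
x=2: even, acc = (-13)-2 = -15
x=12: even, acc = (-15)-12 = -27
x=0: even, acc = (-27)-0 = -27

-27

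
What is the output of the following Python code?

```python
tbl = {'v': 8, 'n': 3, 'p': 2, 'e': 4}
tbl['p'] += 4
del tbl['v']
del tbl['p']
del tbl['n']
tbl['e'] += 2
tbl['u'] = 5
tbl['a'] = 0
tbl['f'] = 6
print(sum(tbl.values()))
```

17

tbl['p'] = 2+4 = 6 → {'v': 8, 'n': 3, 'p': 6, 'e': 4}
del 'v' → {'n': 3, 'p': 6, 'e': 4}
del 'p' → {'n': 3, 'e': 4}
del 'n' → {'e': 4}
tbl['e'] = 4+2 = 6 → {'e': 6}
tbl['u'] = 5 → {'e': 6, 'u': 5}
tbl['a'] = 0 → {'e': 6, 'u': 5, 'a': 0}
tbl['f'] = 6 → {'e': 6, 'u': 5, 'a': 0, 'f': 6}
sum of values = 17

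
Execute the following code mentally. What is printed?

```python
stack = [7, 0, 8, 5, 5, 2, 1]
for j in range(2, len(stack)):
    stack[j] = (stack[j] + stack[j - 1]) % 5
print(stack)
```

j=2: stack[2] = (8+0)%5 = 3 → [7, 0, 3, 5, 5, 2, 1]
j=3: stack[3] = (5+3)%5 = 3 → [7, 0, 3, 3, 5, 2, 1]
j=4: stack[4] = (5+3)%5 = 3 → [7, 0, 3, 3, 3, 2, 1]
j=5: stack[5] = (2+3)%5 = 0 → [7, 0, 3, 3, 3, 0, 1]
j=6: stack[6] = (1+0)%5 = 1 → [7, 0, 3, 3, 3, 0, 1]

[7, 0, 3, 3, 3, 0, 1]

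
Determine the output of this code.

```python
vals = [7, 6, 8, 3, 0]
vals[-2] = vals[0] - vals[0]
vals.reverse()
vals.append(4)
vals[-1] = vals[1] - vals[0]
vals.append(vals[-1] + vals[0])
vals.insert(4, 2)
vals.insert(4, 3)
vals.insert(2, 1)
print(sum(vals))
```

vals[-2] = vals[0]-vals[0] = 7-7 = 0 → [7, 6, 8, 0, 0]
reverse → [0, 0, 8, 6, 7]
append 4 → [0, 0, 8, 6, 7, 4]
vals[-1] = vals[1]-vals[0] = 0-0 = 0 → [0, 0, 8, 6, 7, 0]
append vals[-1]+vals[0] = 0+0 = 0 → [0, 0, 8, 6, 7, 0, 0]
insert 2 at 4 → [0, 0, 8, 6, 2, 7, 0, 0]
insert 3 at 4 → [0, 0, 8, 6, 3, 2, 7, 0, 0]
insert 1 at 2 → [0, 0, 1, 8, 6, 3, 2, 7, 0, 0]
sum = 27

27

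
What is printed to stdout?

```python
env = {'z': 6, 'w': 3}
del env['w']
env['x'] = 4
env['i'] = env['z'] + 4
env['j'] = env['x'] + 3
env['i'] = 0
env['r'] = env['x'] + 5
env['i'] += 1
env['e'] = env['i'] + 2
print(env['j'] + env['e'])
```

del 'w' → {'z': 6}
env['x'] = 4 → {'z': 6, 'x': 4}
env['i'] = env['z']+4 = 10 → {'z': 6, 'x': 4, 'i': 10}
env['j'] = env['x']+3 = 7 → {'z': 6, 'x': 4, 'i': 10, 'j': 7}
env['i'] = 0 → {'z': 6, 'x': 4, 'i': 0, 'j': 7}
env['r'] = env['x']+5 = 9 → {'z': 6, 'x': 4, 'i': 0, 'j': 7, 'r': 9}
env['i'] = 0+1 = 1 → {'z': 6, 'x': 4, 'i': 1, 'j': 7, 'r': 9}
env['e'] = env['i']+2 = 3 → {'z': 6, 'x': 4, 'i': 1, 'j': 7, 'r': 9, 'e': 3}
env['j']+env['e'] = 7+3 = 10

10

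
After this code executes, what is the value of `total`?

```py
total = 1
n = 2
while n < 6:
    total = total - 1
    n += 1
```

-3

n=2: total = 1-1 = 0
n=3: total = 0-1 = -1
n=4: total = (-1)-1 = -2
n=5: total = (-2)-1 = -3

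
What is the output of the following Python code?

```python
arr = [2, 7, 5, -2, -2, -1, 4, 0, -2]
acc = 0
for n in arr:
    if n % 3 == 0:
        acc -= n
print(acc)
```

n=2: not %3==0
n=7: not %3==0
n=5: not %3==0
n=-2: not %3==0
n=-2: not %3==0
n=-1: not %3==0
n=4: not %3==0
n=0: %3==0, acc = 0-0 = 0
n=-2: not %3==0

0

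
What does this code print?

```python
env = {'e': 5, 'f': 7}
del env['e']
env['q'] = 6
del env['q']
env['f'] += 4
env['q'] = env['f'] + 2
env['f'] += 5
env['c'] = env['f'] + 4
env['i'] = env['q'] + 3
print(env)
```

{'f': 16, 'q': 13, 'c': 20, 'i': 16}

del 'e' → {'f': 7}
env['q'] = 6 → {'f': 7, 'q': 6}
del 'q' → {'f': 7}
env['f'] = 7+4 = 11 → {'f': 11}
env['q'] = env['f']+2 = 13 → {'f': 11, 'q': 13}
env['f'] = 11+5 = 16 → {'f': 16, 'q': 13}
env['c'] = env['f']+4 = 20 → {'f': 16, 'q': 13, 'c': 20}
env['i'] = env['q']+3 = 16 → {'f': 16, 'q': 13, 'c': 20, 'i': 16}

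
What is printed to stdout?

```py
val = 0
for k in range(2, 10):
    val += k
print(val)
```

44

k=2: val = 0+2 = 2
k=3: val = 2+3 = 5
k=4: val = 5+4 = 9
k=5: val = 9+5 = 14
k=6: val = 14+6 = 20
k=7: val = 20+7 = 27
k=8: val = 27+8 = 35
k=9: val = 35+9 = 44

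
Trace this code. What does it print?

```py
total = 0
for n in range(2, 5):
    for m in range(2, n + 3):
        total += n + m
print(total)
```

81

n=2,m=2: total = 0+4 = 4
n=2,m=3: total = 4+5 = 9
n=2,m=4: total = 9+6 = 15
n=3,m=2: total = 15+5 = 20
n=3,m=3: total = 20+6 = 26
n=3,m=4: total = 26+7 = 33
n=3,m=5: total = 33+8 = 41
n=4,m=2: total = 41+6 = 47
n=4,m=3: total = 47+7 = 54
n=4,m=4: total = 54+8 = 62
n=4,m=5: total = 62+9 = 71
n=4,m=6: total = 71+10 = 81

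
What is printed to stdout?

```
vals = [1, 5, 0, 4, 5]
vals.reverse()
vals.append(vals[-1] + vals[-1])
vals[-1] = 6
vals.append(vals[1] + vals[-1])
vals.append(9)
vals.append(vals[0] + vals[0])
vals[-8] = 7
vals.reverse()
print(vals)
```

[10, 9, 10, 6, 1, 5, 0, 7, 5]

reverse → [5, 4, 0, 5, 1]
append vals[-1]+vals[-1] = 1+1 = 2 → [5, 4, 0, 5, 1, 2]
vals[-1] = 6 → [5, 4, 0, 5, 1, 6]
append vals[1]+vals[-1] = 4+6 = 10 → [5, 4, 0, 5, 1, 6, 10]
append 9 → [5, 4, 0, 5, 1, 6, 10, 9]
append vals[0]+vals[0] = 5+5 = 10 → [5, 4, 0, 5, 1, 6, 10, 9, 10]
vals[-8] = 7 → [5, 7, 0, 5, 1, 6, 10, 9, 10]
reverse → [10, 9, 10, 6, 1, 5, 0, 7, 5]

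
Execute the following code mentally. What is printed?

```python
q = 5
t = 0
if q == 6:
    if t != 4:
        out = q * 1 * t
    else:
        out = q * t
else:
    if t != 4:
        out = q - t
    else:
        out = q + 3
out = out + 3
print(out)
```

q=5, t=0
q == 6 is False; t != 4 is True
→ out = q - t = 5
out = 5+3 = 8

8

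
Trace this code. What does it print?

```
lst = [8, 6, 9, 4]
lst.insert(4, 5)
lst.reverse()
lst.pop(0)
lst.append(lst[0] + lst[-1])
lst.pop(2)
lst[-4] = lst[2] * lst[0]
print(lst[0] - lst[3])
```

insert 5 at 4 → [8, 6, 9, 4, 5]
reverse → [5, 4, 9, 6, 8]
pop(0) removes 5 → [4, 9, 6, 8]
append lst[0]+lst[-1] = 4+8 = 12 → [4, 9, 6, 8, 12]
pop(2) removes 6 → [4, 9, 8, 12]
lst[-4] = lst[2]*lst[0] = 8*4 = 32 → [32, 9, 8, 12]
lst[0]-lst[3] = 32-12 = 20

20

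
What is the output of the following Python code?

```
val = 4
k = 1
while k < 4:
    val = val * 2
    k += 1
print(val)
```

32

k=1: val = 4*2 = 8
k=2: val = 8*2 = 16
k=3: val = 16*2 = 32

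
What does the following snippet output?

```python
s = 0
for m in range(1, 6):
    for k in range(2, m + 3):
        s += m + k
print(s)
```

m=1,k=2: s = 0+3 = 3
m=1,k=3: s = 3+4 = 7
m=2,k=2: s = 7+4 = 11
m=2,k=3: s = 11+5 = 16
m=2,k=4: s = 16+6 = 22
m=3,k=2: s = 22+5 = 27
m=3,k=3: s = 27+6 = 33
m=3,k=4: s = 33+7 = 40
m=3,k=5: s = 40+8 = 48
m=4,k=2: s = 48+6 = 54
m=4,k=3: s = 54+7 = 61
m=4,k=4: s = 61+8 = 69
m=4,k=5: s = 69+9 = 78
m=4,k=6: s = 78+10 = 88
m=5,k=2: s = 88+7 = 95
m=5,k=3: s = 95+8 = 103
m=5,k=4: s = 103+9 = 112
m=5,k=5: s = 112+10 = 122
m=5,k=6: s = 122+11 = 133
m=5,k=7: s = 133+12 = 145

145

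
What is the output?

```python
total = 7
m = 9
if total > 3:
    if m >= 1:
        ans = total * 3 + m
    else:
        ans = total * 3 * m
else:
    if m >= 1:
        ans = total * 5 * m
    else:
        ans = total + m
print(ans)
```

30

total=7, m=9
total > 3 is True; m >= 1 is True
→ ans = total * 3 + m = 30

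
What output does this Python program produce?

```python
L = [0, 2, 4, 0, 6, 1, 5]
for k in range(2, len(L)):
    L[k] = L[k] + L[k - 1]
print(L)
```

k=2: L[2] = 4+2 = 6 → [0, 2, 6, 0, 6, 1, 5]
k=3: L[3] = 0+6 = 6 → [0, 2, 6, 6, 6, 1, 5]
k=4: L[4] = 6+6 = 12 → [0, 2, 6, 6, 12, 1, 5]
k=5: L[5] = 1+12 = 13 → [0, 2, 6, 6, 12, 13, 5]
k=6: L[6] = 5+13 = 18 → [0, 2, 6, 6, 12, 13, 18]

[0, 2, 6, 6, 12, 13, 18]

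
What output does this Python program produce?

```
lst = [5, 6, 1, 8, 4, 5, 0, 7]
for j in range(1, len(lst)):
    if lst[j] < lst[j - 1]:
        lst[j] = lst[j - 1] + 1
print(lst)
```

[5, 6, 7, 8, 9, 10, 11, 12]

j=1: 6>=5, unchanged → [5, 6, 1, 8, 4, 5, 0, 7]
j=2: 1<6, lst[2] = 6+1 = 7 → [5, 6, 7, 8, 4, 5, 0, 7]
j=3: 8>=7, unchanged → [5, 6, 7, 8, 4, 5, 0, 7]
j=4: 4<8, lst[4] = 8+1 = 9 → [5, 6, 7, 8, 9, 5, 0, 7]
j=5: 5<9, lst[5] = 9+1 = 10 → [5, 6, 7, 8, 9, 10, 0, 7]
j=6: 0<10, lst[6] = 10+1 = 11 → [5, 6, 7, 8, 9, 10, 11, 7]
j=7: 7<11, lst[7] = 11+1 = 12 → [5, 6, 7, 8, 9, 10, 11, 12]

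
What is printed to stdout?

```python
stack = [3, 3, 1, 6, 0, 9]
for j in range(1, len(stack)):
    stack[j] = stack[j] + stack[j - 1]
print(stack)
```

[3, 6, 7, 13, 13, 22]

j=1: stack[1] = 3+3 = 6 → [3, 6, 1, 6, 0, 9]
j=2: stack[2] = 1+6 = 7 → [3, 6, 7, 6, 0, 9]
j=3: stack[3] = 6+7 = 13 → [3, 6, 7, 13, 0, 9]
j=4: stack[4] = 0+13 = 13 → [3, 6, 7, 13, 13, 9]
j=5: stack[5] = 9+13 = 22 → [3, 6, 7, 13, 13, 22]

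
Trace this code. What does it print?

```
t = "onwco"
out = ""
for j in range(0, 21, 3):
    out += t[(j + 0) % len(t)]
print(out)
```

ocnowoc

j=0: add t[0]='o' → 'o'
j=3: add t[3]='c' → 'oc'
j=6: add t[1]='n' → 'ocn'
j=9: add t[4]='o' → 'ocno'
j=12: add t[2]='w' → 'ocnow'
j=15: add t[0]='o' → 'ocnowo'
j=18: add t[3]='c' → 'ocnowoc'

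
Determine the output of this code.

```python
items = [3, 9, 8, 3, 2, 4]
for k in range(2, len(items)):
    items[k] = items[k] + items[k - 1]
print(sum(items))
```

97

k=2: items[2] = 8+9 = 17 → [3, 9, 17, 3, 2, 4]
k=3: items[3] = 3+17 = 20 → [3, 9, 17, 20, 2, 4]
k=4: items[4] = 2+20 = 22 → [3, 9, 17, 20, 22, 4]
k=5: items[5] = 4+22 = 26 → [3, 9, 17, 20, 22, 26]
sum = 97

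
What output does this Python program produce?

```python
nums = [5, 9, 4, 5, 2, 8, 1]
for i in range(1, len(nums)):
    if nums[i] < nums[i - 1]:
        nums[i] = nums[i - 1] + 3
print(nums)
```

[5, 9, 12, 15, 18, 21, 24]

i=1: 9>=5, unchanged → [5, 9, 4, 5, 2, 8, 1]
i=2: 4<9, nums[2] = 9+3 = 12 → [5, 9, 12, 5, 2, 8, 1]
i=3: 5<12, nums[3] = 12+3 = 15 → [5, 9, 12, 15, 2, 8, 1]
i=4: 2<15, nums[4] = 15+3 = 18 → [5, 9, 12, 15, 18, 8, 1]
i=5: 8<18, nums[5] = 18+3 = 21 → [5, 9, 12, 15, 18, 21, 1]
i=6: 1<21, nums[6] = 21+3 = 24 → [5, 9, 12, 15, 18, 21, 24]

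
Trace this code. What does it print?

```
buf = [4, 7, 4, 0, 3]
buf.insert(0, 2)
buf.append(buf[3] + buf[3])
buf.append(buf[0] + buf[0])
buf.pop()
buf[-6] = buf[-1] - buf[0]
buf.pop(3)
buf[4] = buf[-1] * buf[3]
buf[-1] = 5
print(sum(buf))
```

insert 2 at 0 → [2, 4, 7, 4, 0, 3]
append buf[3]+buf[3] = 4+4 = 8 → [2, 4, 7, 4, 0, 3, 8]
append buf[0]+buf[0] = 2+2 = 4 → [2, 4, 7, 4, 0, 3, 8, 4]
pop() removes 4 → [2, 4, 7, 4, 0, 3, 8]
buf[-6] = buf[-1]-buf[0] = 8-2 = 6 → [2, 6, 7, 4, 0, 3, 8]
pop(3) removes 4 → [2, 6, 7, 0, 3, 8]
buf[4] = buf[-1]*buf[3] = 8*0 = 0 → [2, 6, 7, 0, 0, 8]
buf[-1] = 5 → [2, 6, 7, 0, 0, 5]
sum = 20

20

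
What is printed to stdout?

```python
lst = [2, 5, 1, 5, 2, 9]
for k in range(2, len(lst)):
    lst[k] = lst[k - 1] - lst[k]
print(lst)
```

[2, 5, 4, -1, -3, -12]

k=2: lst[2] = 5-1 = 4 → [2, 5, 4, 5, 2, 9]
k=3: lst[3] = 4-5 = -1 → [2, 5, 4, -1, 2, 9]
k=4: lst[4] = (-1)-2 = -3 → [2, 5, 4, -1, -3, 9]
k=5: lst[5] = (-3)-9 = -12 → [2, 5, 4, -1, -3, -12]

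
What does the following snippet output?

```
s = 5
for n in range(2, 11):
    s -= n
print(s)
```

n=2: s = 5-2 = 3
n=3: s = 3-3 = 0
n=4: s = 0-4 = -4
n=5: s = (-4)-5 = -9
n=6: s = (-9)-6 = -15
n=7: s = (-15)-7 = -22
n=8: s = (-22)-8 = -30
n=9: s = (-30)-9 = -39
n=10: s = (-39)-10 = -49

-49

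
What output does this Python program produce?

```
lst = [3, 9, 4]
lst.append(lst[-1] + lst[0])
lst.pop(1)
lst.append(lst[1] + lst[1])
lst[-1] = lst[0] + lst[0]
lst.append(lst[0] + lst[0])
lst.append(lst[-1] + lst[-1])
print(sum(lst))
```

38

append lst[-1]+lst[0] = 4+3 = 7 → [3, 9, 4, 7]
pop(1) removes 9 → [3, 4, 7]
append lst[1]+lst[1] = 4+4 = 8 → [3, 4, 7, 8]
lst[-1] = lst[0]+lst[0] = 3+3 = 6 → [3, 4, 7, 6]
append lst[0]+lst[0] = 3+3 = 6 → [3, 4, 7, 6, 6]
append lst[-1]+lst[-1] = 6+6 = 12 → [3, 4, 7, 6, 6, 12]
sum = 38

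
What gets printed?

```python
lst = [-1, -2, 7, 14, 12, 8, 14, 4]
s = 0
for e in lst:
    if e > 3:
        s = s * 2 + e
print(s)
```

608

e=-1: not >3
e=-2: not >3
e=7: >3, s = 0*2+7 = 7
e=14: >3, s = 7*2+14 = 28
e=12: >3, s = 28*2+12 = 68
e=8: >3, s = 68*2+8 = 144
e=14: >3, s = 144*2+14 = 302
e=4: >3, s = 302*2+4 = 608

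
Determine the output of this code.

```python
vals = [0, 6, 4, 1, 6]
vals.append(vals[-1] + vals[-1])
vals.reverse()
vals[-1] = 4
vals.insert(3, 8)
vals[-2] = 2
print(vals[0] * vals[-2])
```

24

append vals[-1]+vals[-1] = 6+6 = 12 → [0, 6, 4, 1, 6, 12]
reverse → [12, 6, 1, 4, 6, 0]
vals[-1] = 4 → [12, 6, 1, 4, 6, 4]
insert 8 at 3 → [12, 6, 1, 8, 4, 6, 4]
vals[-2] = 2 → [12, 6, 1, 8, 4, 2, 4]
vals[0]*vals[-2] = 12*2 = 24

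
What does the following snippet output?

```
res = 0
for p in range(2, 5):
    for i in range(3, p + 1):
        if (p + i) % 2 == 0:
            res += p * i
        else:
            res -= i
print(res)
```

22

p=3,i=3: even sum, res = 0+9 = 9
p=4,i=3: odd sum, res = 9-3 = 6
p=4,i=4: even sum, res = 6+16 = 22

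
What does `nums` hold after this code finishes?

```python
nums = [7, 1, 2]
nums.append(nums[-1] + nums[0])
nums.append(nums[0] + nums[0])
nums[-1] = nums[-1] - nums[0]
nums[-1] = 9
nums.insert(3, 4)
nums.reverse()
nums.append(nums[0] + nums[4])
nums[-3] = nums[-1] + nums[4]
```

[9, 9, 4, 2, 11, 7, 10]

append nums[-1]+nums[0] = 2+7 = 9 → [7, 1, 2, 9]
append nums[0]+nums[0] = 7+7 = 14 → [7, 1, 2, 9, 14]
nums[-1] = nums[-1]-nums[0] = 14-7 = 7 → [7, 1, 2, 9, 7]
nums[-1] = 9 → [7, 1, 2, 9, 9]
insert 4 at 3 → [7, 1, 2, 4, 9, 9]
reverse → [9, 9, 4, 2, 1, 7]
append nums[0]+nums[4] = 9+1 = 10 → [9, 9, 4, 2, 1, 7, 10]
nums[-3] = nums[-1]+nums[4] = 10+1 = 11 → [9, 9, 4, 2, 11, 7, 10]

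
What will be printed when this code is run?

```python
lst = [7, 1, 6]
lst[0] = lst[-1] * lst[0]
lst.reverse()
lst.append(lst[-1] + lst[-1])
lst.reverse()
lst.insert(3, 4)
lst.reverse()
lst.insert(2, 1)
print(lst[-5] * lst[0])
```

24

lst[0] = lst[-1]*lst[0] = 6*7 = 42 → [42, 1, 6]
reverse → [6, 1, 42]
append lst[-1]+lst[-1] = 42+42 = 84 → [6, 1, 42, 84]
reverse → [84, 42, 1, 6]
insert 4 at 3 → [84, 42, 1, 4, 6]
reverse → [6, 4, 1, 42, 84]
insert 1 at 2 → [6, 4, 1, 1, 42, 84]
lst[-5]*lst[0] = 4*6 = 24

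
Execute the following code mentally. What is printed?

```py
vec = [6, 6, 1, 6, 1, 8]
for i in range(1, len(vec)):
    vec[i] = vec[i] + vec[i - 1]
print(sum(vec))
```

i=1: vec[1] = 6+6 = 12 → [6, 12, 1, 6, 1, 8]
i=2: vec[2] = 1+12 = 13 → [6, 12, 13, 6, 1, 8]
i=3: vec[3] = 6+13 = 19 → [6, 12, 13, 19, 1, 8]
i=4: vec[4] = 1+19 = 20 → [6, 12, 13, 19, 20, 8]
i=5: vec[5] = 8+20 = 28 → [6, 12, 13, 19, 20, 28]
sum = 98

98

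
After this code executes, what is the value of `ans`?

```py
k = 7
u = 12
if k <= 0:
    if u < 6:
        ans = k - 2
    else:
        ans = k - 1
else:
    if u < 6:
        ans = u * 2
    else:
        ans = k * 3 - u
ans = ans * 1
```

9

k=7, u=12
k <= 0 is False; u < 6 is False
→ ans = k * 3 - u = 9
ans = 9*1 = 9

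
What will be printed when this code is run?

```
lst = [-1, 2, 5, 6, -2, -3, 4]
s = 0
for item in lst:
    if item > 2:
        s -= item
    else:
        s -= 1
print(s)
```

-19

item=-1: not >2, s = 0-1 = -1
item=2: not >2, s = (-1)-1 = -2
item=5: >2, s = (-2)-5 = -7
item=6: >2, s = (-7)-6 = -13
item=-2: not >2, s = (-13)-1 = -14
item=-3: not >2, s = (-14)-1 = -15
item=4: >2, s = (-15)-4 = -19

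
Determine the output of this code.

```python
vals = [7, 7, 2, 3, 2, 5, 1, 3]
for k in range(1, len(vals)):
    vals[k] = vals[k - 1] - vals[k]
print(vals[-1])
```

-16

k=1: vals[1] = 7-7 = 0 → [7, 0, 2, 3, 2, 5, 1, 3]
k=2: vals[2] = 0-2 = -2 → [7, 0, -2, 3, 2, 5, 1, 3]
k=3: vals[3] = (-2)-3 = -5 → [7, 0, -2, -5, 2, 5, 1, 3]
k=4: vals[4] = (-5)-2 = -7 → [7, 0, -2, -5, -7, 5, 1, 3]
k=5: vals[5] = (-7)-5 = -12 → [7, 0, -2, -5, -7, -12, 1, 3]
k=6: vals[6] = (-12)-1 = -13 → [7, 0, -2, -5, -7, -12, -13, 3]
k=7: vals[7] = (-13)-3 = -16 → [7, 0, -2, -5, -7, -12, -13, -16]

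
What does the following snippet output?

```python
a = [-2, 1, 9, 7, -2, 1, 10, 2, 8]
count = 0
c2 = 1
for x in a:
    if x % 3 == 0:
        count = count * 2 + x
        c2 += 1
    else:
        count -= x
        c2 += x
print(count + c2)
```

x=-2: not %3==0, count = 0-(-2) = 2; c2=-1
x=1: not %3==0, count = 2-1 = 1; c2=0
x=9: %3==0, count = 1*2+9 = 11; c2=1
x=7: not %3==0, count = 11-7 = 4; c2=8
x=-2: not %3==0, count = 4-(-2) = 6; c2=6
x=1: not %3==0, count = 6-1 = 5; c2=7
x=10: not %3==0, count = 5-10 = -5; c2=17
x=2: not %3==0, count = (-5)-2 = -7; c2=19
x=8: not %3==0, count = (-7)-8 = -15; c2=27
count+c2 = (-15)+27 = 12

12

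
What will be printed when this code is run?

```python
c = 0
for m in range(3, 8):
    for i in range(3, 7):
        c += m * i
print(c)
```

450

m=3,i=3: c = 0+9 = 9
m=3,i=4: c = 9+12 = 21
m=3,i=5: c = 21+15 = 36
m=3,i=6: c = 36+18 = 54
m=4,i=3: c = 54+12 = 66
m=4,i=4: c = 66+16 = 82
m=4,i=5: c = 82+20 = 102
m=4,i=6: c = 102+24 = 126
m=5,i=3: c = 126+15 = 141
m=5,i=4: c = 141+20 = 161
m=5,i=5: c = 161+25 = 186
m=5,i=6: c = 186+30 = 216
m=6,i=3: c = 216+18 = 234
m=6,i=4: c = 234+24 = 258
m=6,i=5: c = 258+30 = 288
m=6,i=6: c = 288+36 = 324
m=7,i=3: c = 324+21 = 345
m=7,i=4: c = 345+28 = 373
m=7,i=5: c = 373+35 = 408
m=7,i=6: c = 408+42 = 450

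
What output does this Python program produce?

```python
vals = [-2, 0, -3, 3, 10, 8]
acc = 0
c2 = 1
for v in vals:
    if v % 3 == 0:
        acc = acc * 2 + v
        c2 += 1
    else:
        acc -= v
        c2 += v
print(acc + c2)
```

15

v=-2: not %3==0, acc = 0-(-2) = 2; c2=-1
v=0: %3==0, acc = 2*2+0 = 4; c2=0
v=-3: %3==0, acc = 4*2+(-3) = 5; c2=1
v=3: %3==0, acc = 5*2+3 = 13; c2=2
v=10: not %3==0, acc = 13-10 = 3; c2=12
v=8: not %3==0, acc = 3-8 = -5; c2=20
acc+c2 = (-5)+20 = 15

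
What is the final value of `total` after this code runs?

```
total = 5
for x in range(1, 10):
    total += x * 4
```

x=1: total = 5+1*4 = 9
x=2: total = 9+2*4 = 17
x=3: total = 17+3*4 = 29
x=4: total = 29+4*4 = 45
x=5: total = 45+5*4 = 65
x=6: total = 65+6*4 = 89
x=7: total = 89+7*4 = 117
x=8: total = 117+8*4 = 149
x=9: total = 149+9*4 = 185

185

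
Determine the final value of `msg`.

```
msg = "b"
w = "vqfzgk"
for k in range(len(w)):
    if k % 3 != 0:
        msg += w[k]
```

'bqfgk'

k=0: skip
k=1: add 'q' → 'bq'
k=2: add 'f' → 'bqf'
k=3: skip
k=4: add 'g' → 'bqfg'
k=5: add 'k' → 'bqfgk'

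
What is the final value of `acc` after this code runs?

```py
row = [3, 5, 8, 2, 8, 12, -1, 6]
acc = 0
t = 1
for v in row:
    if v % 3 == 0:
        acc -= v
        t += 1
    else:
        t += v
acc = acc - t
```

-47

v=3: %3==0, acc = 0-3 = -3; t=2
v=5: not %3==0; t=7
v=8: not %3==0; t=15
v=2: not %3==0; t=17
v=8: not %3==0; t=25
v=12: %3==0, acc = (-3)-12 = -15; t=26
v=-1: not %3==0; t=25
v=6: %3==0, acc = (-15)-6 = -21; t=26
acc-t = (-21)-26 = -47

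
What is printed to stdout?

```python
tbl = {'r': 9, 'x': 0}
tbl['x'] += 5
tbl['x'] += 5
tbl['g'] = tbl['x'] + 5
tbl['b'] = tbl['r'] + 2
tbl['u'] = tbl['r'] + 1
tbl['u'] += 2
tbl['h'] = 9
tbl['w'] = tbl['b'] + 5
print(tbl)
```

{'r': 9, 'x': 10, 'g': 15, 'b': 11, 'u': 12, 'h': 9, 'w': 16}

tbl['x'] = 0+5 = 5 → {'r': 9, 'x': 5}
tbl['x'] = 5+5 = 10 → {'r': 9, 'x': 10}
tbl['g'] = tbl['x']+5 = 15 → {'r': 9, 'x': 10, 'g': 15}
tbl['b'] = tbl['r']+2 = 11 → {'r': 9, 'x': 10, 'g': 15, 'b': 11}
tbl['u'] = tbl['r']+1 = 10 → {'r': 9, 'x': 10, 'g': 15, 'b': 11, 'u': 10}
tbl['u'] = 10+2 = 12 → {'r': 9, 'x': 10, 'g': 15, 'b': 11, 'u': 12}
tbl['h'] = 9 → {'r': 9, 'x': 10, 'g': 15, 'b': 11, 'u': 12, 'h': 9}
tbl['w'] = tbl['b']+5 = 16 → {'r': 9, 'x': 10, 'g': 15, 'b': 11, 'u': 12, 'h': 9, 'w': 16}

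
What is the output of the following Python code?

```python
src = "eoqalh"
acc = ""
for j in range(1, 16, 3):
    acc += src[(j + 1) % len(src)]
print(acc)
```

j=1: add src[2]='q' → 'q'
j=4: add src[5]='h' → 'qh'
j=7: add src[2]='q' → 'qhq'
j=10: add src[5]='h' → 'qhqh'
j=13: add src[2]='q' → 'qhqhq'

qhqhq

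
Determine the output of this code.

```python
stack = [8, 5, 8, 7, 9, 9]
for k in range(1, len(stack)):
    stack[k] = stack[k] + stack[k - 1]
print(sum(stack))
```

k=1: stack[1] = 5+8 = 13 → [8, 13, 8, 7, 9, 9]
k=2: stack[2] = 8+13 = 21 → [8, 13, 21, 7, 9, 9]
k=3: stack[3] = 7+21 = 28 → [8, 13, 21, 28, 9, 9]
k=4: stack[4] = 9+28 = 37 → [8, 13, 21, 28, 37, 9]
k=5: stack[5] = 9+37 = 46 → [8, 13, 21, 28, 37, 46]
sum = 153

153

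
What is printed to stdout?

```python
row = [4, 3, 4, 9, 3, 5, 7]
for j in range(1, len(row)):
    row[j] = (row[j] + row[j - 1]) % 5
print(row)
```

j=1: row[1] = (3+4)%5 = 2 → [4, 2, 4, 9, 3, 5, 7]
j=2: row[2] = (4+2)%5 = 1 → [4, 2, 1, 9, 3, 5, 7]
j=3: row[3] = (9+1)%5 = 0 → [4, 2, 1, 0, 3, 5, 7]
j=4: row[4] = (3+0)%5 = 3 → [4, 2, 1, 0, 3, 5, 7]
j=5: row[5] = (5+3)%5 = 3 → [4, 2, 1, 0, 3, 3, 7]
j=6: row[6] = (7+3)%5 = 0 → [4, 2, 1, 0, 3, 3, 0]

[4, 2, 1, 0, 3, 3, 0]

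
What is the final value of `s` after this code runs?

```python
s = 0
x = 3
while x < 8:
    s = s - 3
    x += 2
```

x=3: s = 0-3 = -3
x=5: s = (-3)-3 = -6
x=7: s = (-6)-3 = -9

-9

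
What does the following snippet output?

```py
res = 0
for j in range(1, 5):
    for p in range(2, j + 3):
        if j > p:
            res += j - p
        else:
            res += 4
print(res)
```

48

j=1,p=2: not 1>2, res = 0+4 = 4
j=1,p=3: not 1>3, res = 4+4 = 8
j=2,p=2: not 2>2, res = 8+4 = 12
j=2,p=3: not 2>3, res = 12+4 = 16
j=2,p=4: not 2>4, res = 16+4 = 20
j=3,p=2: 3>2, res = 20+1 = 21
j=3,p=3: not 3>3, res = 21+4 = 25
j=3,p=4: not 3>4, res = 25+4 = 29
j=3,p=5: not 3>5, res = 29+4 = 33
j=4,p=2: 4>2, res = 33+2 = 35
j=4,p=3: 4>3, res = 35+1 = 36
j=4,p=4: not 4>4, res = 36+4 = 40
j=4,p=5: not 4>5, res = 40+4 = 44
j=4,p=6: not 4>6, res = 44+4 = 48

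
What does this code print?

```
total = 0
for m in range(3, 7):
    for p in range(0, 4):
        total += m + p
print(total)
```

96

m=3,p=0: total = 0+3 = 3
m=3,p=1: total = 3+4 = 7
m=3,p=2: total = 7+5 = 12
m=3,p=3: total = 12+6 = 18
m=4,p=0: total = 18+4 = 22
m=4,p=1: total = 22+5 = 27
m=4,p=2: total = 27+6 = 33
m=4,p=3: total = 33+7 = 40
m=5,p=0: total = 40+5 = 45
m=5,p=1: total = 45+6 = 51
m=5,p=2: total = 51+7 = 58
m=5,p=3: total = 58+8 = 66
m=6,p=0: total = 66+6 = 72
m=6,p=1: total = 72+7 = 79
m=6,p=2: total = 79+8 = 87
m=6,p=3: total = 87+9 = 96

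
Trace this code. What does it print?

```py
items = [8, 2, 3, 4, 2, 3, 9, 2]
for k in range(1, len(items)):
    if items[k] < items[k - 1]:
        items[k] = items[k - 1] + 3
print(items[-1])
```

29

k=1: 2<8, items[1] = 8+3 = 11 → [8, 11, 3, 4, 2, 3, 9, 2]
k=2: 3<11, items[2] = 11+3 = 14 → [8, 11, 14, 4, 2, 3, 9, 2]
k=3: 4<14, items[3] = 14+3 = 17 → [8, 11, 14, 17, 2, 3, 9, 2]
k=4: 2<17, items[4] = 17+3 = 20 → [8, 11, 14, 17, 20, 3, 9, 2]
k=5: 3<20, items[5] = 20+3 = 23 → [8, 11, 14, 17, 20, 23, 9, 2]
k=6: 9<23, items[6] = 23+3 = 26 → [8, 11, 14, 17, 20, 23, 26, 2]
k=7: 2<26, items[7] = 26+3 = 29 → [8, 11, 14, 17, 20, 23, 26, 29]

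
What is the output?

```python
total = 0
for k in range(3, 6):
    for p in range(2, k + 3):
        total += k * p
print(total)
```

257

k=3,p=2: total = 0+6 = 6
k=3,p=3: total = 6+9 = 15
k=3,p=4: total = 15+12 = 27
k=3,p=5: total = 27+15 = 42
k=4,p=2: total = 42+8 = 50
k=4,p=3: total = 50+12 = 62
k=4,p=4: total = 62+16 = 78
k=4,p=5: total = 78+20 = 98
k=4,p=6: total = 98+24 = 122
k=5,p=2: total = 122+10 = 132
k=5,p=3: total = 132+15 = 147
k=5,p=4: total = 147+20 = 167
k=5,p=5: total = 167+25 = 192
k=5,p=6: total = 192+30 = 222
k=5,p=7: total = 222+35 = 257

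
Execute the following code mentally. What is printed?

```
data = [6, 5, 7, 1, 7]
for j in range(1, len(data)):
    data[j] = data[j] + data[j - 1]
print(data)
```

j=1: data[1] = 5+6 = 11 → [6, 11, 7, 1, 7]
j=2: data[2] = 7+11 = 18 → [6, 11, 18, 1, 7]
j=3: data[3] = 1+18 = 19 → [6, 11, 18, 19, 7]
j=4: data[4] = 7+19 = 26 → [6, 11, 18, 19, 26]

[6, 11, 18, 19, 26]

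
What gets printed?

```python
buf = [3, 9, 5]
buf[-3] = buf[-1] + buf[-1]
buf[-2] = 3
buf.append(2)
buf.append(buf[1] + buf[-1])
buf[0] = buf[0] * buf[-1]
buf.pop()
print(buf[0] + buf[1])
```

53

buf[-3] = buf[-1]+buf[-1] = 5+5 = 10 → [10, 9, 5]
buf[-2] = 3 → [10, 3, 5]
append 2 → [10, 3, 5, 2]
append buf[1]+buf[-1] = 3+2 = 5 → [10, 3, 5, 2, 5]
buf[0] = buf[0]*buf[-1] = 10*5 = 50 → [50, 3, 5, 2, 5]
pop() removes 5 → [50, 3, 5, 2]
buf[0]+buf[1] = 50+3 = 53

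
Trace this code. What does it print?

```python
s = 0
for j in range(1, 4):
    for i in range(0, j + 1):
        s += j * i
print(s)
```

25

j=1,i=0: s = 0+0 = 0
j=1,i=1: s = 0+1 = 1
j=2,i=0: s = 1+0 = 1
j=2,i=1: s = 1+2 = 3
j=2,i=2: s = 3+4 = 7
j=3,i=0: s = 7+0 = 7
j=3,i=1: s = 7+3 = 10
j=3,i=2: s = 10+6 = 16
j=3,i=3: s = 16+9 = 25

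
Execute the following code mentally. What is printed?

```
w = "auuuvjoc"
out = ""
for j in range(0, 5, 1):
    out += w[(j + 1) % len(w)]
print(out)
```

j=0: add w[1]='u' → 'u'
j=1: add w[2]='u' → 'uu'
j=2: add w[3]='u' → 'uuu'
j=3: add w[4]='v' → 'uuuv'
j=4: add w[5]='j' → 'uuuvj'

uuuvj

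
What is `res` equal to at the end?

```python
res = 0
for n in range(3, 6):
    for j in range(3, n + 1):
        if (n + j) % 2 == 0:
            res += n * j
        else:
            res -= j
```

n=3,j=3: even sum, res = 0+9 = 9
n=4,j=3: odd sum, res = 9-3 = 6
n=4,j=4: even sum, res = 6+16 = 22
n=5,j=3: even sum, res = 22+15 = 37
n=5,j=4: odd sum, res = 37-4 = 33
n=5,j=5: even sum, res = 33+25 = 58

58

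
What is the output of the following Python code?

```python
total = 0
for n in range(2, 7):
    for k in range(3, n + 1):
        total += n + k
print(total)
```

90

n=3,k=3: total = 0+6 = 6
n=4,k=3: total = 6+7 = 13
n=4,k=4: total = 13+8 = 21
n=5,k=3: total = 21+8 = 29
n=5,k=4: total = 29+9 = 38
n=5,k=5: total = 38+10 = 48
n=6,k=3: total = 48+9 = 57
n=6,k=4: total = 57+10 = 67
n=6,k=5: total = 67+11 = 78
n=6,k=6: total = 78+12 = 90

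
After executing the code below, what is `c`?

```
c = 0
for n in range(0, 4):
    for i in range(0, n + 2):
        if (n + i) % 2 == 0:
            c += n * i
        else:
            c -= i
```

n=0,i=0: even sum, c = 0+0 = 0
n=0,i=1: odd sum, c = 0-1 = -1
n=1,i=0: odd sum, c = (-1)-0 = -1
n=1,i=1: even sum, c = (-1)+1 = 0
n=1,i=2: odd sum, c = 0-2 = -2
n=2,i=0: even sum, c = (-2)+0 = -2
n=2,i=1: odd sum, c = (-2)-1 = -3
n=2,i=2: even sum, c = (-3)+4 = 1
n=2,i=3: odd sum, c = 1-3 = -2
n=3,i=0: odd sum, c = (-2)-0 = -2
n=3,i=1: even sum, c = (-2)+3 = 1
n=3,i=2: odd sum, c = 1-2 = -1
n=3,i=3: even sum, c = (-1)+9 = 8
n=3,i=4: odd sum, c = 8-4 = 4

4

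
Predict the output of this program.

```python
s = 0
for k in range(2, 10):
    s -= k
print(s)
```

-44

k=2: s = 0-2 = -2
k=3: s = (-2)-3 = -5
k=4: s = (-5)-4 = -9
k=5: s = (-9)-5 = -14
k=6: s = (-14)-6 = -20
k=7: s = (-20)-7 = -27
k=8: s = (-27)-8 = -35
k=9: s = (-35)-9 = -44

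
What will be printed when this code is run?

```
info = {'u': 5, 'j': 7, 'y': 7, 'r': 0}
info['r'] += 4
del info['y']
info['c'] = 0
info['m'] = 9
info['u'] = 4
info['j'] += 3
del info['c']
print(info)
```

info['r'] = 0+4 = 4 → {'u': 5, 'j': 7, 'y': 7, 'r': 4}
del 'y' → {'u': 5, 'j': 7, 'r': 4}
info['c'] = 0 → {'u': 5, 'j': 7, 'r': 4, 'c': 0}
info['m'] = 9 → {'u': 5, 'j': 7, 'r': 4, 'c': 0, 'm': 9}
info['u'] = 4 → {'u': 4, 'j': 7, 'r': 4, 'c': 0, 'm': 9}
info['j'] = 7+3 = 10 → {'u': 4, 'j': 10, 'r': 4, 'c': 0, 'm': 9}
del 'c' → {'u': 4, 'j': 10, 'r': 4, 'm': 9}

{'u': 4, 'j': 10, 'r': 4, 'm': 9}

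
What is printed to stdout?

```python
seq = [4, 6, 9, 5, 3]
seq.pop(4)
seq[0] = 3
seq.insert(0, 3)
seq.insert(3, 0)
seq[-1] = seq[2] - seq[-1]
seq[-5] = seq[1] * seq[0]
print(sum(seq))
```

pop(4) removes 3 → [4, 6, 9, 5]
seq[0] = 3 → [3, 6, 9, 5]
insert 3 at 0 → [3, 3, 6, 9, 5]
insert 0 at 3 → [3, 3, 6, 0, 9, 5]
seq[-1] = seq[2]-seq[-1] = 6-5 = 1 → [3, 3, 6, 0, 9, 1]
seq[-5] = seq[1]*seq[0] = 3*3 = 9 → [3, 9, 6, 0, 9, 1]
sum = 28

28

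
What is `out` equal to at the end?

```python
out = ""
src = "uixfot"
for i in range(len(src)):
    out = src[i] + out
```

'tofxiu'

i=0: prepend 'u' → 'u'
i=1: prepend 'i' → 'iu'
i=2: prepend 'x' → 'xiu'
i=3: prepend 'f' → 'fxiu'
i=4: prepend 'o' → 'ofxiu'
i=5: prepend 't' → 'tofxiu'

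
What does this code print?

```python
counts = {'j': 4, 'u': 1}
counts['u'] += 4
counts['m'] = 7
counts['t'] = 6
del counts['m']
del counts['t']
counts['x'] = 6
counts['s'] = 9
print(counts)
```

counts['u'] = 1+4 = 5 → {'j': 4, 'u': 5}
counts['m'] = 7 → {'j': 4, 'u': 5, 'm': 7}
counts['t'] = 6 → {'j': 4, 'u': 5, 'm': 7, 't': 6}
del 'm' → {'j': 4, 'u': 5, 't': 6}
del 't' → {'j': 4, 'u': 5}
counts['x'] = 6 → {'j': 4, 'u': 5, 'x': 6}
counts['s'] = 9 → {'j': 4, 'u': 5, 'x': 6, 's': 9}

{'j': 4, 'u': 5, 'x': 6, 's': 9}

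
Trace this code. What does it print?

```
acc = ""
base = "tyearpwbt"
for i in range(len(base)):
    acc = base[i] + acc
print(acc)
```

tbwpraeyt

i=0: prepend 't' → 't'
i=1: prepend 'y' → 'yt'
i=2: prepend 'e' → 'eyt'
i=3: prepend 'a' → 'aeyt'
i=4: prepend 'r' → 'raeyt'
i=5: prepend 'p' → 'praeyt'
i=6: prepend 'w' → 'wpraeyt'
i=7: prepend 'b' → 'bwpraeyt'
i=8: prepend 't' → 'tbwpraeyt'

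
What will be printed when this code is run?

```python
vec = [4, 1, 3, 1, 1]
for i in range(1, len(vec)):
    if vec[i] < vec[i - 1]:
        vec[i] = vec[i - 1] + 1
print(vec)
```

i=1: 1<4, vec[1] = 4+1 = 5 → [4, 5, 3, 1, 1]
i=2: 3<5, vec[2] = 5+1 = 6 → [4, 5, 6, 1, 1]
i=3: 1<6, vec[3] = 6+1 = 7 → [4, 5, 6, 7, 1]
i=4: 1<7, vec[4] = 7+1 = 8 → [4, 5, 6, 7, 8]

[4, 5, 6, 7, 8]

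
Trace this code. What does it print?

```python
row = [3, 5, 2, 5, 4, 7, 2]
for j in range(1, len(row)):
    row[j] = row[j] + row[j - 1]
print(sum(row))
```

109

j=1: row[1] = 5+3 = 8 → [3, 8, 2, 5, 4, 7, 2]
j=2: row[2] = 2+8 = 10 → [3, 8, 10, 5, 4, 7, 2]
j=3: row[3] = 5+10 = 15 → [3, 8, 10, 15, 4, 7, 2]
j=4: row[4] = 4+15 = 19 → [3, 8, 10, 15, 19, 7, 2]
j=5: row[5] = 7+19 = 26 → [3, 8, 10, 15, 19, 26, 2]
j=6: row[6] = 2+26 = 28 → [3, 8, 10, 15, 19, 26, 28]
sum = 109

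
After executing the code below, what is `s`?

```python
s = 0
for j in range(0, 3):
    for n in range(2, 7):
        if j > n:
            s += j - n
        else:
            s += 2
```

j=0,n=2: not 0>2, s = 0+2 = 2
j=0,n=3: not 0>3, s = 2+2 = 4
j=0,n=4: not 0>4, s = 4+2 = 6
j=0,n=5: not 0>5, s = 6+2 = 8
j=0,n=6: not 0>6, s = 8+2 = 10
j=1,n=2: not 1>2, s = 10+2 = 12
j=1,n=3: not 1>3, s = 12+2 = 14
j=1,n=4: not 1>4, s = 14+2 = 16
j=1,n=5: not 1>5, s = 16+2 = 18
j=1,n=6: not 1>6, s = 18+2 = 20
j=2,n=2: not 2>2, s = 20+2 = 22
j=2,n=3: not 2>3, s = 22+2 = 24
j=2,n=4: not 2>4, s = 24+2 = 26
j=2,n=5: not 2>5, s = 26+2 = 28
j=2,n=6: not 2>6, s = 28+2 = 30

30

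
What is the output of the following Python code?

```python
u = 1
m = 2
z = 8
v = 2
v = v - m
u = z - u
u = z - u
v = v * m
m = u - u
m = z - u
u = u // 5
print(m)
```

7

v = 2-2 = 0
u = 8-1 = 7
u = 8-7 = 1
v = 0*2 = 0
m = 1-1 = 0
m = 8-1 = 7
u = 1//5 = 0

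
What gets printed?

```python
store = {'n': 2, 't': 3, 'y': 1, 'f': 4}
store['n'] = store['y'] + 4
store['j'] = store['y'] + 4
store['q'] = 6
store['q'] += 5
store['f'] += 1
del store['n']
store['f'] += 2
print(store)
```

{'t': 3, 'y': 1, 'f': 7, 'j': 5, 'q': 11}

store['n'] = store['y']+4 = 5 → {'n': 5, 't': 3, 'y': 1, 'f': 4}
store['j'] = store['y']+4 = 5 → {'n': 5, 't': 3, 'y': 1, 'f': 4, 'j': 5}
store['q'] = 6 → {'n': 5, 't': 3, 'y': 1, 'f': 4, 'j': 5, 'q': 6}
store['q'] = 6+5 = 11 → {'n': 5, 't': 3, 'y': 1, 'f': 4, 'j': 5, 'q': 11}
store['f'] = 4+1 = 5 → {'n': 5, 't': 3, 'y': 1, 'f': 5, 'j': 5, 'q': 11}
del 'n' → {'t': 3, 'y': 1, 'f': 5, 'j': 5, 'q': 11}
store['f'] = 5+2 = 7 → {'t': 3, 'y': 1, 'f': 7, 'j': 5, 'q': 11}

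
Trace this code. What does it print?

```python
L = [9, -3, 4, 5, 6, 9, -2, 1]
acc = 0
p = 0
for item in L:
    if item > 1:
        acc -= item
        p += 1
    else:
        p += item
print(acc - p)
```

-34

item=9: >1, acc = 0-9 = -9; p=1
item=-3: not >1; p=-2
item=4: >1, acc = (-9)-4 = -13; p=-1
item=5: >1, acc = (-13)-5 = -18; p=0
item=6: >1, acc = (-18)-6 = -24; p=1
item=9: >1, acc = (-24)-9 = -33; p=2
item=-2: not >1; p=0
item=1: not >1; p=1
acc-p = (-33)-1 = -34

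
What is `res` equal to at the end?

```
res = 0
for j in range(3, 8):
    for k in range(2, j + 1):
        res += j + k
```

185

j=3,k=2: res = 0+5 = 5
j=3,k=3: res = 5+6 = 11
j=4,k=2: res = 11+6 = 17
j=4,k=3: res = 17+7 = 24
j=4,k=4: res = 24+8 = 32
j=5,k=2: res = 32+7 = 39
j=5,k=3: res = 39+8 = 47
j=5,k=4: res = 47+9 = 56
j=5,k=5: res = 56+10 = 66
j=6,k=2: res = 66+8 = 74
j=6,k=3: res = 74+9 = 83
j=6,k=4: res = 83+10 = 93
j=6,k=5: res = 93+11 = 104
j=6,k=6: res = 104+12 = 116
j=7,k=2: res = 116+9 = 125
j=7,k=3: res = 125+10 = 135
j=7,k=4: res = 135+11 = 146
j=7,k=5: res = 146+12 = 158
j=7,k=6: res = 158+13 = 171
j=7,k=7: res = 171+14 = 185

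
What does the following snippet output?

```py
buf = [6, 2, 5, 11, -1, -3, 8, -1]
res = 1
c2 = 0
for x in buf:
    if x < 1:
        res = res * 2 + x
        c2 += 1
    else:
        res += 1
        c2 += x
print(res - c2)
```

-4

x=6: not <1, res = 1+1 = 2; c2=6
x=2: not <1, res = 2+1 = 3; c2=8
x=5: not <1, res = 3+1 = 4; c2=13
x=11: not <1, res = 4+1 = 5; c2=24
x=-1: <1, res = 5*2+(-1) = 9; c2=25
x=-3: <1, res = 9*2+(-3) = 15; c2=26
x=8: not <1, res = 15+1 = 16; c2=34
x=-1: <1, res = 16*2+(-1) = 31; c2=35
res-c2 = 31-35 = -4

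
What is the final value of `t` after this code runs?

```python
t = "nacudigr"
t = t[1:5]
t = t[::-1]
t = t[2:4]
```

'ca'

slice [1:5] → 'acud'
reverse → 'duca'
slice [2:4] → 'ca'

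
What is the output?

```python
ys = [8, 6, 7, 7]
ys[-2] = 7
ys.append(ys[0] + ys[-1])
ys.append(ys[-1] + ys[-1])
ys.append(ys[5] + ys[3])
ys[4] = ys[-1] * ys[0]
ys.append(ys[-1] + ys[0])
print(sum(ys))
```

436

ys[-2] = 7 → [8, 6, 7, 7]
append ys[0]+ys[-1] = 8+7 = 15 → [8, 6, 7, 7, 15]
append ys[-1]+ys[-1] = 15+15 = 30 → [8, 6, 7, 7, 15, 30]
append ys[5]+ys[3] = 30+7 = 37 → [8, 6, 7, 7, 15, 30, 37]
ys[4] = ys[-1]*ys[0] = 37*8 = 296 → [8, 6, 7, 7, 296, 30, 37]
append ys[-1]+ys[0] = 37+8 = 45 → [8, 6, 7, 7, 296, 30, 37, 45]
sum = 436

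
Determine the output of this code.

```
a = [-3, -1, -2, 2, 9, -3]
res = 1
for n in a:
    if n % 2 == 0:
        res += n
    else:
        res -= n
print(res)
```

-1

n=-3: not even, res = 1-(-3) = 4
n=-1: not even, res = 4-(-1) = 5
n=-2: even, res = 5+(-2) = 3
n=2: even, res = 3+2 = 5
n=9: not even, res = 5-9 = -4
n=-3: not even, res = (-4)-(-3) = -1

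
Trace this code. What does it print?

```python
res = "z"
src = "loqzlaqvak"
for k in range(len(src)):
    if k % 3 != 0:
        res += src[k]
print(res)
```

k=0: skip
k=1: add 'o' → 'zo'
k=2: add 'q' → 'zoq'
k=3: skip
k=4: add 'l' → 'zoql'
k=5: add 'a' → 'zoqla'
k=6: skip
k=7: add 'v' → 'zoqlav'
k=8: add 'a' → 'zoqlava'
k=9: skip

zoqlava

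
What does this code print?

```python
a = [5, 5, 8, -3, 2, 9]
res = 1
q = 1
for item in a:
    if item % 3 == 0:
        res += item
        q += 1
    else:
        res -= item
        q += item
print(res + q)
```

10

item=5: not %3==0, res = 1-5 = -4; q=6
item=5: not %3==0, res = (-4)-5 = -9; q=11
item=8: not %3==0, res = (-9)-8 = -17; q=19
item=-3: %3==0, res = (-17)+(-3) = -20; q=20
item=2: not %3==0, res = (-20)-2 = -22; q=22
item=9: %3==0, res = (-22)+9 = -13; q=23
res+q = (-13)+23 = 10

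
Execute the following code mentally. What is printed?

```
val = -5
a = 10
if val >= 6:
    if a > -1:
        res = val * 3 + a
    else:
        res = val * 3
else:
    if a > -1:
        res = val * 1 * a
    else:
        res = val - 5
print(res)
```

-50

val=-5, a=10
val >= 6 is False; a > -1 is True
→ res = val * 1 * a = -50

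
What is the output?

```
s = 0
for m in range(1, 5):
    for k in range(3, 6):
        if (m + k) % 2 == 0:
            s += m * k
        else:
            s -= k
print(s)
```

32

m=1,k=3: even sum, s = 0+3 = 3
m=1,k=4: odd sum, s = 3-4 = -1
m=1,k=5: even sum, s = (-1)+5 = 4
m=2,k=3: odd sum, s = 4-3 = 1
m=2,k=4: even sum, s = 1+8 = 9
m=2,k=5: odd sum, s = 9-5 = 4
m=3,k=3: even sum, s = 4+9 = 13
m=3,k=4: odd sum, s = 13-4 = 9
m=3,k=5: even sum, s = 9+15 = 24
m=4,k=3: odd sum, s = 24-3 = 21
m=4,k=4: even sum, s = 21+16 = 37
m=4,k=5: odd sum, s = 37-5 = 32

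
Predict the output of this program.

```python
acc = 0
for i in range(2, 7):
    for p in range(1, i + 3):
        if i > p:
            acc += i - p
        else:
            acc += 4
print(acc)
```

i=2,p=1: 2>1, acc = 0+1 = 1
i=2,p=2: not 2>2, acc = 1+4 = 5
i=2,p=3: not 2>3, acc = 5+4 = 9
i=2,p=4: not 2>4, acc = 9+4 = 13
i=3,p=1: 3>1, acc = 13+2 = 15
i=3,p=2: 3>2, acc = 15+1 = 16
i=3,p=3: not 3>3, acc = 16+4 = 20
i=3,p=4: not 3>4, acc = 20+4 = 24
i=3,p=5: not 3>5, acc = 24+4 = 28
i=4,p=1: 4>1, acc = 28+3 = 31
i=4,p=2: 4>2, acc = 31+2 = 33
i=4,p=3: 4>3, acc = 33+1 = 34
i=4,p=4: not 4>4, acc = 34+4 = 38
i=4,p=5: not 4>5, acc = 38+4 = 42
i=4,p=6: not 4>6, acc = 42+4 = 46
i=5,p=1: 5>1, acc = 46+4 = 50
i=5,p=2: 5>2, acc = 50+3 = 53
i=5,p=3: 5>3, acc = 53+2 = 55
i=5,p=4: 5>4, acc = 55+1 = 56
i=5,p=5: not 5>5, acc = 56+4 = 60
i=5,p=6: not 5>6, acc = 60+4 = 64
i=5,p=7: not 5>7, acc = 64+4 = 68
i=6,p=1: 6>1, acc = 68+5 = 73
i=6,p=2: 6>2, acc = 73+4 = 77
i=6,p=3: 6>3, acc = 77+3 = 80
i=6,p=4: 6>4, acc = 80+2 = 82
i=6,p=5: 6>5, acc = 82+1 = 83
i=6,p=6: not 6>6, acc = 83+4 = 87
i=6,p=7: not 6>7, acc = 87+4 = 91
i=6,p=8: not 6>8, acc = 91+4 = 95

95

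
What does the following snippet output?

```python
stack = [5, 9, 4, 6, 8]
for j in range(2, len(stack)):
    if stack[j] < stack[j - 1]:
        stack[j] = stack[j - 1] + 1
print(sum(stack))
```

j=2: 4<9, stack[2] = 9+1 = 10 → [5, 9, 10, 6, 8]
j=3: 6<10, stack[3] = 10+1 = 11 → [5, 9, 10, 11, 8]
j=4: 8<11, stack[4] = 11+1 = 12 → [5, 9, 10, 11, 12]
sum = 47

47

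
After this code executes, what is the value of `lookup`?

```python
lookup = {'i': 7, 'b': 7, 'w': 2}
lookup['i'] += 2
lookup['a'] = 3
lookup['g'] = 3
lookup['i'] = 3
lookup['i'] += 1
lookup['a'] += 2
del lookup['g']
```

lookup['i'] = 7+2 = 9 → {'i': 9, 'b': 7, 'w': 2}
lookup['a'] = 3 → {'i': 9, 'b': 7, 'w': 2, 'a': 3}
lookup['g'] = 3 → {'i': 9, 'b': 7, 'w': 2, 'a': 3, 'g': 3}
lookup['i'] = 3 → {'i': 3, 'b': 7, 'w': 2, 'a': 3, 'g': 3}
lookup['i'] = 3+1 = 4 → {'i': 4, 'b': 7, 'w': 2, 'a': 3, 'g': 3}
lookup['a'] = 3+2 = 5 → {'i': 4, 'b': 7, 'w': 2, 'a': 5, 'g': 3}
del 'g' → {'i': 4, 'b': 7, 'w': 2, 'a': 5}

{'i': 4, 'b': 7, 'w': 2, 'a': 5}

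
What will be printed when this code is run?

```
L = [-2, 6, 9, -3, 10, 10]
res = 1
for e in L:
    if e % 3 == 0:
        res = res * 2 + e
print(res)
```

47

e=-2: not %3==0
e=6: %3==0, res = 1*2+6 = 8
e=9: %3==0, res = 8*2+9 = 25
e=-3: %3==0, res = 25*2+(-3) = 47
e=10: not %3==0
e=10: not %3==0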